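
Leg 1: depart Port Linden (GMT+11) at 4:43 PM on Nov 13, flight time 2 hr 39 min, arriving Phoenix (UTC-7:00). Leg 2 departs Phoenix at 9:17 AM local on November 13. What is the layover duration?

Convert departure to UTC: 4:43 PM − 11:00 = 5:43 AM UTC on Nov 13.
Add 2 hours 39 minutes flight time → 8:22 AM UTC.
Phoenix is UTC−7:00, so local arrival = 8:22 AM − 7:00 = 1:22 AM on Nov 13.
Layover = 9:17 AM − 1:22 AM = 7 hours 55 minutes.

7 hours 55 minutes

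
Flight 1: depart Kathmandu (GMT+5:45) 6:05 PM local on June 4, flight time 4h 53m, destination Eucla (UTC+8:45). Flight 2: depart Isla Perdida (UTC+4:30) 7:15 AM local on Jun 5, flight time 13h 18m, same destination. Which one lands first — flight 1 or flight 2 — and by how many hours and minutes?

Flight 1 in UTC: 6:05 PM − 5:45 = 12:20 PM on Jun 4.
+4 hours and 53 minutes → arrive 5:13 PM UTC on Jun 4.
Flight 2 in UTC: 7:15 AM − 4:30 = 2:45 AM on Jun 5.
+13 hours and 18 minutes → arrive 4:03 PM UTC on Jun 5.
Flight 1 lands earlier by 22 hours 50 minutes.

the first, by 22 hours 50 minutes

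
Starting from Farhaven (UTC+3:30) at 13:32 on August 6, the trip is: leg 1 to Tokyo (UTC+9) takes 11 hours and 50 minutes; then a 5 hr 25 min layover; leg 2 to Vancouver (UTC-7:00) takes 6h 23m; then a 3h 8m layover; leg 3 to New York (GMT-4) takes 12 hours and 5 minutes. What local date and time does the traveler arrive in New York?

Convert departure to UTC: 13:32 − 3:30 = 10:02 UTC on Aug 6.
Add 11 hours 50 minutes leg 1 → 21:52 UTC.
Add 5 hours 25 minutes layover in Tokyo → 03:17 UTC (Aug 7).
Add 6 hours 23 minutes leg 2 → 09:40 UTC.
Add 3 hours 8 minutes layover in Vancouver → 12:48 UTC.
Add 12 hours and 5 minutes leg 3 → 00:53 UTC (Aug 8).
New York is UTC−4:00, so local arrival = 00:53 − 4:00 = 20:53 on Aug 7.

20:53 on August 7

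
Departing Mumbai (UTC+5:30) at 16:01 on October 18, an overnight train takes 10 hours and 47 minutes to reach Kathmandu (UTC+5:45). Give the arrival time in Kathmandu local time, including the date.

Convert departure to UTC: 16:01 − 5:30 = 10:31 UTC on Oct 18.
Add 10 hours 47 minutes travel time → 21:18 UTC.
Kathmandu is UTC+5:45, so local arrival = 21:18 + 5:45 = 03:03 on Oct 19.

03:03 on October 19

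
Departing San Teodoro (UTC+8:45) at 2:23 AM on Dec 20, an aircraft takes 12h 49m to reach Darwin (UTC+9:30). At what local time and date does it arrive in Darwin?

Convert departure to UTC: 2:23 AM − 8:45 = 5:38 PM UTC on Dec 19.
Add 12 hours 49 minutes travel time → 6:27 AM UTC (Dec 20).
Darwin is UTC+9:30, so local arrival = 6:27 AM + 9:30 = 3:57 PM on Dec 20.

3:57 PM on December 20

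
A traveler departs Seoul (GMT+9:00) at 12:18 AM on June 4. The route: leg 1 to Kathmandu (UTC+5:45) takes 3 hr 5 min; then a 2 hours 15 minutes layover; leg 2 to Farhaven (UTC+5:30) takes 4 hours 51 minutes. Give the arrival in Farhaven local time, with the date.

6:59 AM on June 4

Convert departure to UTC: 12:18 AM − 9:00 = 3:18 PM UTC on Jun 3.
Add 3 hours and 5 minutes leg 1 → 6:23 PM UTC.
Add 2 hours 15 minutes layover in Kathmandu → 8:38 PM UTC.
Add 4 hours 51 minutes leg 2 → 1:29 AM UTC (Jun 4).
Farhaven is UTC+5:30, so local arrival = 1:29 AM + 5:30 = 6:59 AM on Jun 4.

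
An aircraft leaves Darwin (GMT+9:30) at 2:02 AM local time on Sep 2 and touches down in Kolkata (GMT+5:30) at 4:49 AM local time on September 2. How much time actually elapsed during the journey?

6 hours 47 minutes

Departure in UTC: 2:02 AM − 9:30 = 4:32 PM on Sep 1.
Arrival in UTC: 4:49 AM − 5:30 = 11:19 PM on Sep 1.
Elapsed = 11:19 PM − 4:32 PM = 6 hours 47 minutes.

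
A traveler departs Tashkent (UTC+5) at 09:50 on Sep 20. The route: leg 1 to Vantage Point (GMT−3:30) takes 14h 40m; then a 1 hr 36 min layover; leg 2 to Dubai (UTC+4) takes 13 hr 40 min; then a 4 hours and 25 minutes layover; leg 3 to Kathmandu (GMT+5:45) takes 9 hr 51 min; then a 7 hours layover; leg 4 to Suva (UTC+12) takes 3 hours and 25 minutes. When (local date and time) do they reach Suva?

Convert departure to UTC: 09:50 − 5:00 = 04:50 UTC on Sep 20.
Add 14 hours and 40 minutes leg 1 → 19:30 UTC.
Add 1 hour and 36 minutes layover in Vantage Point → 21:06 UTC.
Add 13 hours 40 minutes leg 2 → 10:46 UTC (Sep 21).
Add 4 hours and 25 minutes layover in Dubai → 15:11 UTC.
Add 9 hours and 51 minutes leg 3 → 01:02 UTC (Sep 22).
Add 7 hours layover in Kathmandu → 08:02 UTC.
Add 3 hours 25 minutes leg 4 → 11:27 UTC.
Suva is UTC+12:00, so local arrival = 11:27 + 12:00 = 23:27 on Sep 22.

23:27 on September 22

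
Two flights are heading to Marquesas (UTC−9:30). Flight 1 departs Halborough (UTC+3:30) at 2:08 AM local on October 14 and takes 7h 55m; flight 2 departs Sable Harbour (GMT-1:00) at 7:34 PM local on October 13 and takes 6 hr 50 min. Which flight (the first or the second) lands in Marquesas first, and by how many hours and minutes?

Flight 1 in UTC: 2:08 AM − 3:30 = 10:38 PM on Oct 13.
+7 hours 55 minutes → arrive 6:33 AM UTC on Oct 14.
Flight 2 in UTC: 7:34 PM + 1:00 = 8:34 PM on Oct 13.
+6 hours 50 minutes → arrive 3:24 AM UTC on Oct 14.
Flight 2 lands earlier by 3 hours 9 minutes.

the second, by 3 hours 9 minutes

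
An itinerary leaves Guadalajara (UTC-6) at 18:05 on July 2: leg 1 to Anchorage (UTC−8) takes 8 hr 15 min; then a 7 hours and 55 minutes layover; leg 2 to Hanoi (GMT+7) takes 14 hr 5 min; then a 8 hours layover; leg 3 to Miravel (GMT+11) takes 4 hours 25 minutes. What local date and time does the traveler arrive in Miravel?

05:45 on Jul 5

Convert departure to UTC: 18:05 + 6:00 = 00:05 UTC on Jul 3.
Add 8 hours 15 minutes leg 1 → 08:20 UTC.
Add 7 hours and 55 minutes layover in Anchorage → 16:15 UTC.
Add 14 hours and 5 minutes leg 2 → 06:20 UTC (Jul 4).
Add 8 hours layover in Hanoi → 14:20 UTC.
Add 4 hours and 25 minutes leg 3 → 18:45 UTC.
Miravel is UTC+11:00, so local arrival = 18:45 + 11:00 = 05:45 on Jul 5.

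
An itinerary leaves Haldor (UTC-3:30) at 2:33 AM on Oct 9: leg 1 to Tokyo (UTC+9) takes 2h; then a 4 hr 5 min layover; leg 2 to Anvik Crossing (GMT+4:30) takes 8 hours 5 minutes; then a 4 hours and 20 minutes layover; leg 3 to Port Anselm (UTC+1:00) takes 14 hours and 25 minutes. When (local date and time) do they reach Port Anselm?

Convert departure to UTC: 2:33 AM + 3:30 = 6:03 AM UTC on Oct 9.
Add 2 hours leg 1 → 8:03 AM UTC.
Add 4 hours and 5 minutes layover in Tokyo → 12:08 PM UTC.
Add 8 hours 5 minutes leg 2 → 8:13 PM UTC.
Add 4 hours and 20 minutes layover in Anvik Crossing → 12:33 AM UTC (Oct 10).
Add 14 hours and 25 minutes leg 3 → 2:58 PM UTC.
Port Anselm is UTC+1:00, so local arrival = 2:58 PM + 1:00 = 3:58 PM on Oct 10.

3:58 PM on Oct 10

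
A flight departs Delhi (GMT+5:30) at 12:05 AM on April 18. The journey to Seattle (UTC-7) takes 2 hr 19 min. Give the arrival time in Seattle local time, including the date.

1:54 PM on Apr 17

Convert departure to UTC: 12:05 AM − 5:30 = 6:35 PM UTC on Apr 17.
Add 2 hours 19 minutes travel time → 8:54 PM UTC.
Seattle is UTC−7:00, so local arrival = 8:54 PM − 7:00 = 1:54 PM on Apr 17.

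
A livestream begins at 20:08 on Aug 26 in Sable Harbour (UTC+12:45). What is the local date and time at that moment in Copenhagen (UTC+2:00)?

Copenhagen is 10:45 behind Sable Harbour.
Shift by the zone difference: 20:08 − 10:45 = 09:23 on Aug 26 in Copenhagen.

09:23 on August 26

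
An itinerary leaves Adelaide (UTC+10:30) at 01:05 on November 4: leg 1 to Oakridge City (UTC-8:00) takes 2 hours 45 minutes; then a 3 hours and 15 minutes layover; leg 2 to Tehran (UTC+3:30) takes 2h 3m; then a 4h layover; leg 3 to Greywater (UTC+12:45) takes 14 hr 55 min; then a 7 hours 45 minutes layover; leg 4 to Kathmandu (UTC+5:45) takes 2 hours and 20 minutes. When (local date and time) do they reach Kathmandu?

Convert departure to UTC: 01:05 − 10:30 = 14:35 UTC on Nov 3.
Add 2 hours 45 minutes leg 1 → 17:20 UTC.
Add 3 hours and 15 minutes layover in Oakridge City → 20:35 UTC.
Add 2 hours 3 minutes leg 2 → 22:38 UTC.
Add 4 hours layover in Tehran → 02:38 UTC (Nov 4).
Add 14 hours 55 minutes leg 3 → 17:33 UTC.
Add 7 hours and 45 minutes layover in Greywater → 01:18 UTC (Nov 5).
Add 2 hours and 20 minutes leg 4 → 03:38 UTC.
Kathmandu is UTC+5:45, so local arrival = 03:38 + 5:45 = 09:23 on Nov 5.

09:23 on November 5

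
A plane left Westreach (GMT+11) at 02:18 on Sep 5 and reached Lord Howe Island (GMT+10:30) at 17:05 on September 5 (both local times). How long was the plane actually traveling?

Departure in UTC: 02:18 − 11:00 = 15:18 on Sep 4.
Arrival in UTC: 17:05 − 10:30 = 06:35 on Sep 5.
Elapsed = 06:35 − 15:18 (+1 day) = 15 hours 17 minutes.

15 hours 17 minutes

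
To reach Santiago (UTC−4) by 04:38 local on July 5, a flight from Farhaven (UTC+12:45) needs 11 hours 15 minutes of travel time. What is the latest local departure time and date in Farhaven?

10:08 on Jul 5

Target arrival in UTC: 04:38 + 4:00 = 08:38 on Jul 5.
Subtract 11 hours and 15 minutes → departure 21:23 UTC on Jul 4.
Farhaven is UTC+12:45: 21:23 + 12:45 = 10:08 on Jul 5.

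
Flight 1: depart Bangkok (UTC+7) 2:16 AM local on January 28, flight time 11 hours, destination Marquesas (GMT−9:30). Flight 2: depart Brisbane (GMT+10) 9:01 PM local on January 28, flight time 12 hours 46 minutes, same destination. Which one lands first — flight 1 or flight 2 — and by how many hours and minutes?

the first, by 17 hours 31 minutes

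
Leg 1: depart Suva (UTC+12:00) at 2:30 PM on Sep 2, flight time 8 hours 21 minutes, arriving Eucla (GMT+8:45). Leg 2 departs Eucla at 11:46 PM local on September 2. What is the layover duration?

4 hours 10 minutes

Convert departure to UTC: 2:30 PM − 12:00 = 2:30 AM UTC on Sep 2.
Add 8 hours 21 minutes flight time → 10:51 AM UTC.
Eucla is UTC+8:45, so local arrival = 10:51 AM + 8:45 = 7:36 PM on Sep 2.
Layover = 11:46 PM − 7:36 PM = 4 hours 10 minutes.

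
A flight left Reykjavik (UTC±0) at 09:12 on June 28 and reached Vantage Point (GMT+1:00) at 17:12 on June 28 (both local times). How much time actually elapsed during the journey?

Departure is already UTC: 09:12 on Jun 28.
Arrival in UTC: 17:12 − 1:00 = 16:12 on Jun 28.
Elapsed = 16:12 − 09:12 = 7 hours.

7 hours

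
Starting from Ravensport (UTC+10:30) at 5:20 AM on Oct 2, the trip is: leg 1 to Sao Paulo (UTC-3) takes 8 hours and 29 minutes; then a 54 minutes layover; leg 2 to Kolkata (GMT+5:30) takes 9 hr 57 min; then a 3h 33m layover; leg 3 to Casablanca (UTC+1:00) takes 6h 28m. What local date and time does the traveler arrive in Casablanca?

Convert departure to UTC: 5:20 AM − 10:30 = 6:50 PM UTC on Oct 1.
Add 8 hours and 29 minutes leg 1 → 3:19 AM UTC (Oct 2).
Add 54 minutes layover in Sao Paulo → 4:13 AM UTC.
Add 9 hours and 57 minutes leg 2 → 2:10 PM UTC.
Add 3 hours 33 minutes layover in Kolkata → 5:43 PM UTC.
Add 6 hours and 28 minutes leg 3 → 12:11 AM UTC (Oct 3).
Casablanca is UTC+1:00, so local arrival = 12:11 AM + 1:00 = 1:11 AM on Oct 3.

1:11 AM on October 3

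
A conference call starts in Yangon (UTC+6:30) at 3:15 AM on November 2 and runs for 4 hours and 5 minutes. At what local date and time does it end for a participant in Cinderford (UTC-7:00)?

5:50 PM on Nov 1

Convert start to UTC: 3:15 AM − 6:30 = 8:45 PM UTC on Nov 1.
Add 4 hours and 5 minutes duration → 12:50 AM UTC (Nov 2).
Cinderford is UTC−7:00, so local end time = 12:50 AM − 7:00 = 5:50 PM on Nov 1.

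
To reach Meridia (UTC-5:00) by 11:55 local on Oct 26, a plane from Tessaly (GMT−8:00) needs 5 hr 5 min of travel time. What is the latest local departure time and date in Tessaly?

Target arrival in UTC: 11:55 + 5:00 = 16:55 on Oct 26.
Subtract 5 hours and 5 minutes → departure 11:50 UTC on Oct 26.
Tessaly is UTC−8:00: 11:50 − 8:00 = 03:50 on Oct 26.

03:50 on October 26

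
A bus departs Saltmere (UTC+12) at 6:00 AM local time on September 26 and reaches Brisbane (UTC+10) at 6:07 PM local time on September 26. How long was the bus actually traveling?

14 hours 7 minutes

Brisbane is 2:00 behind Saltmere.
Clock-face elapsed time (ignoring zones) is 12 hours 7 minutes.
Actual elapsed = 12 hours 7 minutes + 2:00 = 14 hours 7 minutes.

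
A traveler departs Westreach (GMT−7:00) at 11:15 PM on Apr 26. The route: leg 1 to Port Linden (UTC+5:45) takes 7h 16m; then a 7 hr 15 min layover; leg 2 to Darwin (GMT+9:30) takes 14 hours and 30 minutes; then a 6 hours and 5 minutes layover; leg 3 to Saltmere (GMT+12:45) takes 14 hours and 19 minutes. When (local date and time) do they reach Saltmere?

Convert departure to UTC: 11:15 PM + 7:00 = 6:15 AM UTC on Apr 27.
Add 7 hours 16 minutes leg 1 → 1:31 PM UTC.
Add 7 hours and 15 minutes layover in Port Linden → 8:46 PM UTC.
Add 14 hours and 30 minutes leg 2 → 11:16 AM UTC (Apr 28).
Add 6 hours and 5 minutes layover in Darwin → 5:21 PM UTC.
Add 14 hours and 19 minutes leg 3 → 7:40 AM UTC (Apr 29).
Saltmere is UTC+12:45, so local arrival = 7:40 AM + 12:45 = 8:25 PM on Apr 29.

8:25 PM on April 29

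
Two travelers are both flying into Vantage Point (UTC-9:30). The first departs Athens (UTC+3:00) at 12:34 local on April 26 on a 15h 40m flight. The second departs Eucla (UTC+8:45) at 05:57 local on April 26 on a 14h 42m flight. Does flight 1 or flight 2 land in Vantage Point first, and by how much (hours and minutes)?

Flight 1 in UTC: 12:34 − 3:00 = 09:34 on Apr 26.
+15 hours 40 minutes → arrive 01:14 UTC on Apr 27.
Flight 2 in UTC: 05:57 − 8:45 = 21:12 on Apr 25.
+14 hours and 42 minutes → arrive 11:54 UTC on Apr 26.
Flight 2 lands earlier by 13 hours 20 minutes.

the second, by 13 hours 20 minutes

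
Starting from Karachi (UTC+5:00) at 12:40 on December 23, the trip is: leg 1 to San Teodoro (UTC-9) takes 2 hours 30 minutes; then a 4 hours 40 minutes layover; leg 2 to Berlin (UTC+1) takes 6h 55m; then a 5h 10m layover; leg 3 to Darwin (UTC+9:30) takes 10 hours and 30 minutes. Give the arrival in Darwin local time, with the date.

22:55 on December 24

Convert departure to UTC: 12:40 − 5:00 = 07:40 UTC on Dec 23.
Add 2 hours 30 minutes leg 1 → 10:10 UTC.
Add 4 hours 40 minutes layover in San Teodoro → 14:50 UTC.
Add 6 hours and 55 minutes leg 2 → 21:45 UTC.
Add 5 hours and 10 minutes layover in Berlin → 02:55 UTC (Dec 24).
Add 10 hours and 30 minutes leg 3 → 13:25 UTC.
Darwin is UTC+9:30, so local arrival = 13:25 + 9:30 = 22:55 on Dec 24.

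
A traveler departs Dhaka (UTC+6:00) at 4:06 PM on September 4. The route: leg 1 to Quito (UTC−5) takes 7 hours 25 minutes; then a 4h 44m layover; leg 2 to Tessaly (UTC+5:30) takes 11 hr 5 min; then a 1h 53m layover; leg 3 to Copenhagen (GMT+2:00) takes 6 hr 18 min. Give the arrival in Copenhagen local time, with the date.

Convert departure to UTC: 4:06 PM − 6:00 = 10:06 AM UTC on Sep 4.
Add 7 hours 25 minutes leg 1 → 5:31 PM UTC.
Add 4 hours and 44 minutes layover in Quito → 10:15 PM UTC.
Add 11 hours and 5 minutes leg 2 → 9:20 AM UTC (Sep 5).
Add 1 hour and 53 minutes layover in Tessaly → 11:13 AM UTC.
Add 6 hours and 18 minutes leg 3 → 5:31 PM UTC.
Copenhagen is UTC+2:00, so local arrival = 5:31 PM + 2:00 = 7:31 PM on Sep 5.

7:31 PM on September 5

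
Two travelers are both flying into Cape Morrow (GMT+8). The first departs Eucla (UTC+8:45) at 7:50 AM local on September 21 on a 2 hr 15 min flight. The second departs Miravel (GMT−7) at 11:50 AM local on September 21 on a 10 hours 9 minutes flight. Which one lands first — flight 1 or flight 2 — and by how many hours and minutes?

the first, by 27 hours 39 minutes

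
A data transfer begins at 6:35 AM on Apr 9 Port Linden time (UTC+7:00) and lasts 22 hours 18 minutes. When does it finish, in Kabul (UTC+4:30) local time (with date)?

Convert start to UTC: 6:35 AM − 7:00 = 11:35 PM UTC on Apr 8.
Add 22 hours 18 minutes duration → 9:53 PM UTC (Apr 9).
Kabul is UTC+4:30, so local end time = 9:53 PM + 4:30 = 2:23 AM on Apr 10.

2:23 AM on Apr 10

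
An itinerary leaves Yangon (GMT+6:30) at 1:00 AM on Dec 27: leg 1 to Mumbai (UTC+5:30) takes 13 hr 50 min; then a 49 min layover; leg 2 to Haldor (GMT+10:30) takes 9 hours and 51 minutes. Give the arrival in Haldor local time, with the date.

5:30 AM on December 28

Convert departure to UTC: 1:00 AM − 6:30 = 6:30 PM UTC on Dec 26.
Add 13 hours 50 minutes leg 1 → 8:20 AM UTC (Dec 27).
Add 49 minutes layover in Mumbai → 9:09 AM UTC.
Add 9 hours and 51 minutes leg 2 → 7:00 PM UTC.
Haldor is UTC+10:30, so local arrival = 7:00 PM + 10:30 = 5:30 AM on Dec 28.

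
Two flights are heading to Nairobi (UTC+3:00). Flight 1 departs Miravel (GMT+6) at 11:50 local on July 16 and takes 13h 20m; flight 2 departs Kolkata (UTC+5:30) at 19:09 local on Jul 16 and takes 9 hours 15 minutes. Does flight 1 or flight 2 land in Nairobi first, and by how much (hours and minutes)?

Flight 1 in UTC: 11:50 − 6:00 = 05:50 on Jul 16.
+13 hours and 20 minutes → arrive 19:10 UTC on Jul 16.
Flight 2 in UTC: 19:09 − 5:30 = 13:39 on Jul 16.
+9 hours and 15 minutes → arrive 22:54 UTC on Jul 16.
Flight 1 lands earlier by 3 hours 44 minutes.

the first, by 3 hours 44 minutes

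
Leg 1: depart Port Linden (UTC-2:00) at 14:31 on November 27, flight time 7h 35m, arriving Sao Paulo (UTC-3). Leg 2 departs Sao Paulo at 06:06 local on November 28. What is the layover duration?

Convert departure to UTC: 14:31 + 2:00 = 16:31 UTC on Nov 27.
Add 7 hours 35 minutes flight time → 00:06 UTC (Nov 28).
Sao Paulo is UTC−3:00, so local arrival = 00:06 − 3:00 = 21:06 on Nov 27.
Layover = 06:06 − 21:06 (+1 day) = 9 hours.

9 hours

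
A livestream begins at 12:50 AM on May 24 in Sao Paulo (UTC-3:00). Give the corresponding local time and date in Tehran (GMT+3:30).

In UTC: 12:50 AM + 3:00 = 3:50 AM on May 24.
Tehran is UTC+3:30: 3:50 AM + 3:30 = 7:20 AM on May 24.

7:20 AM on May 24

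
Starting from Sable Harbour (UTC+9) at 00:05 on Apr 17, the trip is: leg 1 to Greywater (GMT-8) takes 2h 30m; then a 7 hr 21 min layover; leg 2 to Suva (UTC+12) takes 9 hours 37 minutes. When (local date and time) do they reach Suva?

Convert departure to UTC: 00:05 − 9:00 = 15:05 UTC on Apr 16.
Add 2 hours and 30 minutes leg 1 → 17:35 UTC.
Add 7 hours 21 minutes layover in Greywater → 00:56 UTC (Apr 17).
Add 9 hours 37 minutes leg 2 → 10:33 UTC.
Suva is UTC+12:00, so local arrival = 10:33 + 12:00 = 22:33 on Apr 17.

22:33 on April 17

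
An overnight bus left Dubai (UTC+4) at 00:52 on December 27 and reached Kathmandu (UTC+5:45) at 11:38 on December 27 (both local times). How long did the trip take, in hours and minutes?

9 hours 1 minute

Departure in UTC: 00:52 − 4:00 = 20:52 on Dec 26.
Arrival in UTC: 11:38 − 5:45 = 05:53 on Dec 27.
Elapsed = 05:53 − 20:52 (+1 day) = 9 hours 1 minute.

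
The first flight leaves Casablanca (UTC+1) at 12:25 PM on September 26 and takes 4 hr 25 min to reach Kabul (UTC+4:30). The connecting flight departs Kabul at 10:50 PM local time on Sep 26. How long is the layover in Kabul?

Convert departure to UTC: 12:25 PM − 1:00 = 11:25 AM UTC on Sep 26.
Add 4 hours 25 minutes flight time → 3:50 PM UTC.
Kabul is UTC+4:30, so local arrival = 3:50 PM + 4:30 = 8:20 PM on Sep 26.
Layover = 10:50 PM − 8:20 PM = 2 hours 30 minutes.

2 hours 30 minutes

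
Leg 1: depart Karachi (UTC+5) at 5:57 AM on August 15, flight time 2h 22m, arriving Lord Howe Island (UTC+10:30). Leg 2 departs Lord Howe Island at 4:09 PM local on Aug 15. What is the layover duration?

2 hours 20 minutes

Convert departure to UTC: 5:57 AM − 5:00 = 12:57 AM UTC on Aug 15.
Add 2 hours and 22 minutes flight time → 3:19 AM UTC.
Lord Howe Island is UTC+10:30, so local arrival = 3:19 AM + 10:30 = 1:49 PM on Aug 15.
Layover = 4:09 PM − 1:49 PM = 2 hours 20 minutes.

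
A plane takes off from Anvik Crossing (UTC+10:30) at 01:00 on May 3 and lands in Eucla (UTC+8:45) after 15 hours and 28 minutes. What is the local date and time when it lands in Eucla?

14:43 on May 3

Convert departure to UTC: 01:00 − 10:30 = 14:30 UTC on May 2.
Add 15 hours 28 minutes travel time → 05:58 UTC (May 3).
Eucla is UTC+8:45, so local arrival = 05:58 + 8:45 = 14:43 on May 3.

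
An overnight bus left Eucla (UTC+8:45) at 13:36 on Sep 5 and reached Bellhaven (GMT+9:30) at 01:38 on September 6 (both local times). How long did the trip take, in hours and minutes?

11 hours 17 minutes

Departure in UTC: 13:36 − 8:45 = 04:51 on Sep 5.
Arrival in UTC: 01:38 − 9:30 = 16:08 on Sep 5.
Elapsed = 16:08 − 04:51 = 11 hours 17 minutes.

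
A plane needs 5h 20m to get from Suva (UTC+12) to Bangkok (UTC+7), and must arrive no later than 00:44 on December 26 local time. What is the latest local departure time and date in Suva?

00:24 on December 26

Target arrival in UTC: 00:44 − 7:00 = 17:44 on Dec 25.
Subtract 5 hours and 20 minutes → departure 12:24 UTC on Dec 25.
Suva is UTC+12:00: 12:24 + 12:00 = 00:24 on Dec 26.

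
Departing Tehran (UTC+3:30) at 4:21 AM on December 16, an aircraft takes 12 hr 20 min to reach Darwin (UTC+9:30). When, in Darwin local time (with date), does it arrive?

Convert departure to UTC: 4:21 AM − 3:30 = 12:51 AM UTC on Dec 16.
Add 12 hours and 20 minutes travel time → 1:11 PM UTC.
Darwin is UTC+9:30, so local arrival = 1:11 PM + 9:30 = 10:41 PM on Dec 16.

10:41 PM on Dec 16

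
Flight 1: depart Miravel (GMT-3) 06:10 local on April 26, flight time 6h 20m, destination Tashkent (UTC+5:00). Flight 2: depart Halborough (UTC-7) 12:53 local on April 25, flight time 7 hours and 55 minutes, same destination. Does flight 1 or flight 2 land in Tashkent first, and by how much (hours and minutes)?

the second, by 11 hours 42 minutes

Flight 1 in UTC: 06:10 + 3:00 = 09:10 on Apr 26.
+6 hours 20 minutes → arrive 15:30 UTC on Apr 26.
Flight 2 in UTC: 12:53 + 7:00 = 19:53 on Apr 25.
+7 hours and 55 minutes → arrive 03:48 UTC on Apr 26.
Flight 2 lands earlier by 11 hours 42 minutes.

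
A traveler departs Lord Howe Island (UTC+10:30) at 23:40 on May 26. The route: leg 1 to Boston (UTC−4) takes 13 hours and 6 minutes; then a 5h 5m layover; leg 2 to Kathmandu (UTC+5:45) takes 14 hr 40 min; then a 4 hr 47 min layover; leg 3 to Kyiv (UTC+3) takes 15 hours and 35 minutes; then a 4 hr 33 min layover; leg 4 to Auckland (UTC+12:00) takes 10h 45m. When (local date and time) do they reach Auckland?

Convert departure to UTC: 23:40 − 10:30 = 13:10 UTC on May 26.
Add 13 hours 6 minutes leg 1 → 02:16 UTC (May 27).
Add 5 hours and 5 minutes layover in Boston → 07:21 UTC.
Add 14 hours 40 minutes leg 2 → 22:01 UTC.
Add 4 hours and 47 minutes layover in Kathmandu → 02:48 UTC (May 28).
Add 15 hours and 35 minutes leg 3 → 18:23 UTC.
Add 4 hours 33 minutes layover in Kyiv → 22:56 UTC.
Add 10 hours and 45 minutes leg 4 → 09:41 UTC (May 29).
Auckland is UTC+12:00, so local arrival = 09:41 + 12:00 = 21:41 on May 29.

21:41 on May 29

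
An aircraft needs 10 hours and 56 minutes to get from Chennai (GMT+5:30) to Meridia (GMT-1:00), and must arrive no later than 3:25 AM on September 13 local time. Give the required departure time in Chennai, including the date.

Target arrival in UTC: 3:25 AM + 1:00 = 4:25 AM on Sep 13.
Subtract 10 hours and 56 minutes → departure 5:29 PM UTC on Sep 12.
Chennai is UTC+5:30: 5:29 PM + 5:30 = 10:59 PM on Sep 12.

10:59 PM on September 12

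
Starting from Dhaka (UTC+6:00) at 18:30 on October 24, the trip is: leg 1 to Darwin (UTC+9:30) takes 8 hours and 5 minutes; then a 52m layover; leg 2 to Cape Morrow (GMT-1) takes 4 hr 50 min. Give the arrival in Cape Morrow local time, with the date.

01:17 on October 25

Convert departure to UTC: 18:30 − 6:00 = 12:30 UTC on Oct 24.
Add 8 hours and 5 minutes leg 1 → 20:35 UTC.
Add 52 minutes layover in Darwin → 21:27 UTC.
Add 4 hours 50 minutes leg 2 → 02:17 UTC (Oct 25).
Cape Morrow is UTC−1:00, so local arrival = 02:17 − 1:00 = 01:17 on Oct 25.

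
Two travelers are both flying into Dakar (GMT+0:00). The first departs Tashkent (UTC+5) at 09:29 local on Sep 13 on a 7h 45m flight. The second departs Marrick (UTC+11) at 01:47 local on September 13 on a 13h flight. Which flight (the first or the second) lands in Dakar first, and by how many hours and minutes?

Flight 1 in UTC: 09:29 − 5:00 = 04:29 on Sep 13.
+7 hours and 45 minutes → arrive 12:14 UTC on Sep 13.
Flight 2 in UTC: 01:47 − 11:00 = 14:47 on Sep 12.
+13 hours → arrive 03:47 UTC on Sep 13.
Flight 2 lands earlier by 8 hours 27 minutes.

the second, by 8 hours 27 minutes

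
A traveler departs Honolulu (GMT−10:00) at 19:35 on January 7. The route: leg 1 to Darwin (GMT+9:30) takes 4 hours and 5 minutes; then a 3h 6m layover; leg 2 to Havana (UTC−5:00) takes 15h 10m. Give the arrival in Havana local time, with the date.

Convert departure to UTC: 19:35 + 10:00 = 05:35 UTC on Jan 8.
Add 4 hours and 5 minutes leg 1 → 09:40 UTC.
Add 3 hours and 6 minutes layover in Darwin → 12:46 UTC.
Add 15 hours 10 minutes leg 2 → 03:56 UTC (Jan 9).
Havana is UTC−5:00, so local arrival = 03:56 − 5:00 = 22:56 on Jan 8.

22:56 on January 8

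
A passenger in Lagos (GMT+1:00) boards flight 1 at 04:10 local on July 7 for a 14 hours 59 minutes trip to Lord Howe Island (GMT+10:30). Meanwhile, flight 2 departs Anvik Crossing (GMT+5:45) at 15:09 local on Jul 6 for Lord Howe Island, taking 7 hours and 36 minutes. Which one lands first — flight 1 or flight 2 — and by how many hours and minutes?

the second, by 25 hours 9 minutes

Flight 1 in UTC: 04:10 − 1:00 = 03:10 on Jul 7.
+14 hours and 59 minutes → arrive 18:09 UTC on Jul 7.
Flight 2 in UTC: 15:09 − 5:45 = 09:24 on Jul 6.
+7 hours and 36 minutes → arrive 17:00 UTC on Jul 6.
Flight 2 lands earlier by 25 hours 9 minutes.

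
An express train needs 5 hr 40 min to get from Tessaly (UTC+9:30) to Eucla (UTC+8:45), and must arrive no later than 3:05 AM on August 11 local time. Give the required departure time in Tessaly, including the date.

Target arrival in UTC: 3:05 AM − 8:45 = 6:20 PM on Aug 10.
Subtract 5 hours 40 minutes → departure 12:40 PM UTC on Aug 10.
Tessaly is UTC+9:30: 12:40 PM + 9:30 = 10:10 PM on Aug 10.

10:10 PM on Aug 10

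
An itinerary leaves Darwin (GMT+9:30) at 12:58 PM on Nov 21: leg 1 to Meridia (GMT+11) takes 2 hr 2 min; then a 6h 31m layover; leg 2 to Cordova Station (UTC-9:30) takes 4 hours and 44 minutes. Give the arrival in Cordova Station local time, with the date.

7:15 AM on November 21

Convert departure to UTC: 12:58 PM − 9:30 = 3:28 AM UTC on Nov 21.
Add 2 hours and 2 minutes leg 1 → 5:30 AM UTC.
Add 6 hours 31 minutes layover in Meridia → 12:01 PM UTC.
Add 4 hours and 44 minutes leg 2 → 4:45 PM UTC.
Cordova Station is UTC−9:30, so local arrival = 4:45 PM − 9:30 = 7:15 AM on Nov 21.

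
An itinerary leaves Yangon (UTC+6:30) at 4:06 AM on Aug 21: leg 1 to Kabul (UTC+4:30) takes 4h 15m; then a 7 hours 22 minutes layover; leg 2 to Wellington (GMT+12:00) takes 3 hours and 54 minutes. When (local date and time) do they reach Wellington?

1:07 AM on Aug 22

Convert departure to UTC: 4:06 AM − 6:30 = 9:36 PM UTC on Aug 20.
Add 4 hours 15 minutes leg 1 → 1:51 AM UTC (Aug 21).
Add 7 hours and 22 minutes layover in Kabul → 9:13 AM UTC.
Add 3 hours and 54 minutes leg 2 → 1:07 PM UTC.
Wellington is UTC+12:00, so local arrival = 1:07 PM + 12:00 = 1:07 AM on Aug 22.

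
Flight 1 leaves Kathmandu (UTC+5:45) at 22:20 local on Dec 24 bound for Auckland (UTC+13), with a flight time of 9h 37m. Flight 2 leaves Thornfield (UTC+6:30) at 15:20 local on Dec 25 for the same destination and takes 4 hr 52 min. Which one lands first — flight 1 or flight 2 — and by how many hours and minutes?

the first, by 11 hours 30 minutes

Flight 1 in UTC: 22:20 − 5:45 = 16:35 on Dec 24.
+9 hours and 37 minutes → arrive 02:12 UTC on Dec 25.
Flight 2 in UTC: 15:20 − 6:30 = 08:50 on Dec 25.
+4 hours and 52 minutes → arrive 13:42 UTC on Dec 25.
Flight 1 lands earlier by 11 hours 30 minutes.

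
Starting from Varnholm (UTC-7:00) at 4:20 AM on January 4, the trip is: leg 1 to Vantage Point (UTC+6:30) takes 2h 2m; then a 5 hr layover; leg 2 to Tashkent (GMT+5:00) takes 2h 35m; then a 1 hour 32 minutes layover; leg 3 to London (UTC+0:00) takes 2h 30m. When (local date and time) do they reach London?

Convert departure to UTC: 4:20 AM + 7:00 = 11:20 AM UTC on Jan 4.
Add 2 hours and 2 minutes leg 1 → 1:22 PM UTC.
Add 5 hours layover in Vantage Point → 6:22 PM UTC.
Add 2 hours and 35 minutes leg 2 → 8:57 PM UTC.
Add 1 hour and 32 minutes layover in Tashkent → 10:29 PM UTC.
Add 2 hours and 30 minutes leg 3 → 12:59 AM UTC (Jan 5).
London is UTC+0, so local arrival is the same: 12:59 AM on Jan 5.

12:59 AM on Jan 5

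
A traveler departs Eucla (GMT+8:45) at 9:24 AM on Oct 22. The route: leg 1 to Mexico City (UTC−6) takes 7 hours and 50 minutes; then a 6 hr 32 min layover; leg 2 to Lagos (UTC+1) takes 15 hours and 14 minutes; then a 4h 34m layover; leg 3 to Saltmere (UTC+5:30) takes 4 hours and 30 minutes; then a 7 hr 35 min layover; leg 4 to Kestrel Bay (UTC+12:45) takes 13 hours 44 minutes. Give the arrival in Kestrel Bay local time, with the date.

1:23 AM on October 25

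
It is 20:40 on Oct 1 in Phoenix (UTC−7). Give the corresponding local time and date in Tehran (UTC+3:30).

In UTC: 20:40 + 7:00 = 03:40 on Oct 2.
Tehran is UTC+3:30: 03:40 + 3:30 = 07:10 on Oct 2.

07:10 on October 2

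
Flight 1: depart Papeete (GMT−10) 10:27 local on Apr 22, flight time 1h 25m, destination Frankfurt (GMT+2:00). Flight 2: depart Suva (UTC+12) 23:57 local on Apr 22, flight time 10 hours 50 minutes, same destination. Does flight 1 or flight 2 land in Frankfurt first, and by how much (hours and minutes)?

the first, by 55 minutes

Flight 1 in UTC: 10:27 + 10:00 = 20:27 on Apr 22.
+1 hour and 25 minutes → arrive 21:52 UTC on Apr 22.
Flight 2 in UTC: 23:57 − 12:00 = 11:57 on Apr 22.
+10 hours and 50 minutes → arrive 22:47 UTC on Apr 22.
Flight 1 lands earlier by 55 minutes.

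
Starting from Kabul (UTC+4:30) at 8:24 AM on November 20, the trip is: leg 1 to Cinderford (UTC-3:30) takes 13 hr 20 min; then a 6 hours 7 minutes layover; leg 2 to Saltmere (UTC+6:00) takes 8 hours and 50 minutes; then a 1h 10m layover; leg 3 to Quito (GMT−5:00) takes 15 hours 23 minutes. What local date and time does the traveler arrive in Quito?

Convert departure to UTC: 8:24 AM − 4:30 = 3:54 AM UTC on Nov 20.
Add 13 hours and 20 minutes leg 1 → 5:14 PM UTC.
Add 6 hours and 7 minutes layover in Cinderford → 11:21 PM UTC.
Add 8 hours 50 minutes leg 2 → 8:11 AM UTC (Nov 21).
Add 1 hour and 10 minutes layover in Saltmere → 9:21 AM UTC.
Add 15 hours and 23 minutes leg 3 → 12:44 AM UTC (Nov 22).
Quito is UTC−5:00, so local arrival = 12:44 AM − 5:00 = 7:44 PM on Nov 21.

7:44 PM on November 21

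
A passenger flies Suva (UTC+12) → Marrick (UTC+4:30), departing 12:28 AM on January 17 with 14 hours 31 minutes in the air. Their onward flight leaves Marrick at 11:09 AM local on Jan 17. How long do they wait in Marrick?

3 hours 40 minutes

Convert departure to UTC: 12:28 AM − 12:00 = 12:28 PM UTC on Jan 16.
Add 14 hours 31 minutes flight time → 2:59 AM UTC (Jan 17).
Marrick is UTC+4:30, so local arrival = 2:59 AM + 4:30 = 7:29 AM on Jan 17.
Layover = 11:09 AM − 7:29 AM = 3 hours 40 minutes.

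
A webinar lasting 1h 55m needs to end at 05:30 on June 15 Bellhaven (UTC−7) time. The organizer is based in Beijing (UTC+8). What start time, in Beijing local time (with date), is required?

18:35 on June 15

Target end time in UTC: 05:30 + 7:00 = 12:30 on Jun 15.
Subtract 1 hour 55 minutes → start 10:35 UTC on Jun 15.
Beijing is UTC+8:00: 10:35 + 8:00 = 18:35 on Jun 15.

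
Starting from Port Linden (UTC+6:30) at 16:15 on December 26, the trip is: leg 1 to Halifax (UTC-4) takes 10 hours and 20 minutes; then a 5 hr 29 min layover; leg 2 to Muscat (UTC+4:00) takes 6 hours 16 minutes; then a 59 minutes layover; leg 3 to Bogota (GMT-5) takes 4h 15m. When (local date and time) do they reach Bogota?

08:04 on Dec 27

Convert departure to UTC: 16:15 − 6:30 = 09:45 UTC on Dec 26.
Add 10 hours and 20 minutes leg 1 → 20:05 UTC.
Add 5 hours 29 minutes layover in Halifax → 01:34 UTC (Dec 27).
Add 6 hours and 16 minutes leg 2 → 07:50 UTC.
Add 59 minutes layover in Muscat → 08:49 UTC.
Add 4 hours and 15 minutes leg 3 → 13:04 UTC.
Bogota is UTC−5:00, so local arrival = 13:04 − 5:00 = 08:04 on Dec 27.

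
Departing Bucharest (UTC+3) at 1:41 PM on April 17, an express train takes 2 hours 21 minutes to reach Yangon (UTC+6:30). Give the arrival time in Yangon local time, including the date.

7:32 PM on Apr 17

Convert departure to UTC: 1:41 PM − 3:00 = 10:41 AM UTC on Apr 17.
Add 2 hours 21 minutes travel time → 1:02 PM UTC.
Yangon is UTC+6:30, so local arrival = 1:02 PM + 6:30 = 7:32 PM on Apr 17.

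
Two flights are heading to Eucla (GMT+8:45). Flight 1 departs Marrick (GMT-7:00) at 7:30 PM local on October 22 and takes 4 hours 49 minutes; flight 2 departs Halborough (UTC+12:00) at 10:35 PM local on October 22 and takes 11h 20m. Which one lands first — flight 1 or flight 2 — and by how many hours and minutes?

Flight 1 in UTC: 7:30 PM + 7:00 = 2:30 AM on Oct 23.
+4 hours and 49 minutes → arrive 7:19 AM UTC on Oct 23.
Flight 2 in UTC: 10:35 PM − 12:00 = 10:35 AM on Oct 22.
+11 hours 20 minutes → arrive 9:55 PM UTC on Oct 22.
Flight 2 lands earlier by 9 hours 24 minutes.

the second, by 9 hours 24 minutes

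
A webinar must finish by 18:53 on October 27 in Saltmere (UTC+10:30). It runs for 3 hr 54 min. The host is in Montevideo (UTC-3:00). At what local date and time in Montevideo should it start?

01:29 on Oct 27

Target end time in UTC: 18:53 − 10:30 = 08:23 on Oct 27.
Subtract 3 hours 54 minutes → start 04:29 UTC on Oct 27.
Montevideo is UTC−3:00: 04:29 − 3:00 = 01:29 on Oct 27.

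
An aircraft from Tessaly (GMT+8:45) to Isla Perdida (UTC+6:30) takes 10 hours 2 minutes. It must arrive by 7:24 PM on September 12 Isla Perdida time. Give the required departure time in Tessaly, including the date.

11:37 AM on September 12

Target arrival in UTC: 7:24 PM − 6:30 = 12:54 PM on Sep 12.
Subtract 10 hours 2 minutes → departure 2:52 AM UTC on Sep 12.
Tessaly is UTC+8:45: 2:52 AM + 8:45 = 11:37 AM on Sep 12.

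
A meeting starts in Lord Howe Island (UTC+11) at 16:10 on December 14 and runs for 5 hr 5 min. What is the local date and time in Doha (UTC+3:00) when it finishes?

Doha is 8:00 behind Lord Howe Island.
After 5 hours 5 minutes it is 21:15 in Lord Howe Island.
Shift by the zone difference: 21:15 − 8:00 = 13:15 on Dec 14 in Doha.

13:15 on December 14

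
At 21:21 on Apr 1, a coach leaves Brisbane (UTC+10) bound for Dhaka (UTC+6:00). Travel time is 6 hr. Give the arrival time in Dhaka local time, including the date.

Convert departure to UTC: 21:21 − 10:00 = 11:21 UTC on Apr 1.
Add 6 hours travel time → 17:21 UTC.
Dhaka is UTC+6:00, so local arrival = 17:21 + 6:00 = 23:21 on Apr 1.

23:21 on April 1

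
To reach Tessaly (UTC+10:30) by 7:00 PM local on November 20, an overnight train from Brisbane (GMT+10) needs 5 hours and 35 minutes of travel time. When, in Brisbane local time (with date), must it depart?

12:55 PM on November 20

Target arrival in UTC: 7:00 PM − 10:30 = 8:30 AM on Nov 20.
Subtract 5 hours and 35 minutes → departure 2:55 AM UTC on Nov 20.
Brisbane is UTC+10:00: 2:55 AM + 10:00 = 12:55 PM on Nov 20.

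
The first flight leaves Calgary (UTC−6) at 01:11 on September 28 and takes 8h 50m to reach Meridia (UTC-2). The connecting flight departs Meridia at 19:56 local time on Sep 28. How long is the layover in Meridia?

Convert departure to UTC: 01:11 + 6:00 = 07:11 UTC on Sep 28.
Add 8 hours 50 minutes flight time → 16:01 UTC.
Meridia is UTC−2:00, so local arrival = 16:01 − 2:00 = 14:01 on Sep 28.
Layover = 19:56 − 14:01 = 5 hours 55 minutes.

5 hours 55 minutes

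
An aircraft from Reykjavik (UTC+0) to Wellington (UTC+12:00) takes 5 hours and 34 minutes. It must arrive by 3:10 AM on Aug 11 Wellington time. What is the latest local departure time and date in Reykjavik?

Target arrival in UTC: 3:10 AM − 12:00 = 3:10 PM on Aug 10.
Subtract 5 hours 34 minutes → departure 9:36 AM UTC on Aug 10.
Reykjavik is UTC+0, so departure is 9:36 AM on Aug 10.

9:36 AM on August 10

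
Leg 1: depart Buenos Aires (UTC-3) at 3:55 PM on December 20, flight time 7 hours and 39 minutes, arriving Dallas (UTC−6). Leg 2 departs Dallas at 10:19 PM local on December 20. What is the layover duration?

1 hour 45 minutes

Convert departure to UTC: 3:55 PM + 3:00 = 6:55 PM UTC on Dec 20.
Add 7 hours 39 minutes flight time → 2:34 AM UTC (Dec 21).
Dallas is UTC−6:00, so local arrival = 2:34 AM − 6:00 = 8:34 PM on Dec 20.
Layover = 10:19 PM − 8:34 PM = 1 hour 45 minutes.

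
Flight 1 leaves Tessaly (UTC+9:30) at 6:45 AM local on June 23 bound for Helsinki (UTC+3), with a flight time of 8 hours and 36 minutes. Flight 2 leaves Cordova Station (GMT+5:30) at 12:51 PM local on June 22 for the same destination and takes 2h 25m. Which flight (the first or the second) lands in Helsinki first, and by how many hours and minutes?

the second, by 20 hours 5 minutes

Flight 1 in UTC: 6:45 AM − 9:30 = 9:15 PM on Jun 22.
+8 hours and 36 minutes → arrive 5:51 AM UTC on Jun 23.
Flight 2 in UTC: 12:51 PM − 5:30 = 7:21 AM on Jun 22.
+2 hours and 25 minutes → arrive 9:46 AM UTC on Jun 22.
Flight 2 lands earlier by 20 hours 5 minutes.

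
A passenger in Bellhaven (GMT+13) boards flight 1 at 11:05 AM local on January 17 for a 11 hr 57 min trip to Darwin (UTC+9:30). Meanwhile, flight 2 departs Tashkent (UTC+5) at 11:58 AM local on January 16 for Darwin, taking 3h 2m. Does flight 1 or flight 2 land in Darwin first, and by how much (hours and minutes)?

Flight 1 in UTC: 11:05 AM − 13:00 = 10:05 PM on Jan 16.
+11 hours 57 minutes → arrive 10:02 AM UTC on Jan 17.
Flight 2 in UTC: 11:58 AM − 5:00 = 6:58 AM on Jan 16.
+3 hours and 2 minutes → arrive 10:00 AM UTC on Jan 16.
Flight 2 lands earlier by 24 hours 2 minutes.

the second, by 24 hours 2 minutes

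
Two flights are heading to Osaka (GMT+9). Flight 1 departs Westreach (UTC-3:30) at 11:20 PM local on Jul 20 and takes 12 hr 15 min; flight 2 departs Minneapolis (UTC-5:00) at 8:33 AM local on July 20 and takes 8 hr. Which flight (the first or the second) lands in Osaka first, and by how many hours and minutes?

the second, by 17 hours 32 minutes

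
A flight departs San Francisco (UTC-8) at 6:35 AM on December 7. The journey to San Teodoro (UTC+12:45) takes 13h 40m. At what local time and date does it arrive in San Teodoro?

Convert departure to UTC: 6:35 AM + 8:00 = 2:35 PM UTC on Dec 7.
Add 13 hours 40 minutes travel time → 4:15 AM UTC (Dec 8).
San Teodoro is UTC+12:45, so local arrival = 4:15 AM + 12:45 = 5:00 PM on Dec 8.

5:00 PM on December 8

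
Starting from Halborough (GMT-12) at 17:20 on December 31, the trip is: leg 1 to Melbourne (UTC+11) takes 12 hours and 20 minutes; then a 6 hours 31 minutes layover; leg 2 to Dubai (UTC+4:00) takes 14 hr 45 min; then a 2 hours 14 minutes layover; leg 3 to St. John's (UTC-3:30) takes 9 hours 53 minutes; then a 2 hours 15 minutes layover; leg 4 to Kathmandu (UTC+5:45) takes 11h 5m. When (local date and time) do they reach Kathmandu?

22:08 on January 3

Convert departure to UTC: 17:20 + 12:00 = 05:20 UTC on Jan 1.
Add 12 hours 20 minutes leg 1 → 17:40 UTC.
Add 6 hours and 31 minutes layover in Melbourne → 00:11 UTC (Jan 2).
Add 14 hours 45 minutes leg 2 → 14:56 UTC.
Add 2 hours 14 minutes layover in Dubai → 17:10 UTC.
Add 9 hours and 53 minutes leg 3 → 03:03 UTC (Jan 3).
Add 2 hours and 15 minutes layover in St. John's → 05:18 UTC.
Add 11 hours and 5 minutes leg 4 → 16:23 UTC.
Kathmandu is UTC+5:45, so local arrival = 16:23 + 5:45 = 22:08 on Jan 3.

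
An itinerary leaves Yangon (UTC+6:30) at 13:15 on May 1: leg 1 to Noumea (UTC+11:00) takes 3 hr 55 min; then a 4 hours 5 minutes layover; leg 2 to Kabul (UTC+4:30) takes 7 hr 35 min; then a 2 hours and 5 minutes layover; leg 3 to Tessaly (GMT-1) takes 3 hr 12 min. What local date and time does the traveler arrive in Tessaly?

02:37 on May 2

Convert departure to UTC: 13:15 − 6:30 = 06:45 UTC on May 1.
Add 3 hours 55 minutes leg 1 → 10:40 UTC.
Add 4 hours and 5 minutes layover in Noumea → 14:45 UTC.
Add 7 hours and 35 minutes leg 2 → 22:20 UTC.
Add 2 hours and 5 minutes layover in Kabul → 00:25 UTC (May 2).
Add 3 hours 12 minutes leg 3 → 03:37 UTC.
Tessaly is UTC−1:00, so local arrival = 03:37 − 1:00 = 02:37 on May 2.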